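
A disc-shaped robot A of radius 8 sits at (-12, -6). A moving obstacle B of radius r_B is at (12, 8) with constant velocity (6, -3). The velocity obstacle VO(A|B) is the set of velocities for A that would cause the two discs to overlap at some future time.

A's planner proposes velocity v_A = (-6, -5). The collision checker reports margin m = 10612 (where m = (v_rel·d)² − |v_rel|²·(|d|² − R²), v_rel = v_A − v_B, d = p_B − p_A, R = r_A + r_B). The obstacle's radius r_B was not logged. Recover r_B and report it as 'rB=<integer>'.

m = 10612
d = (24, 14);  v_rel = (-12, -2),  |v_rel|² = 148
v_rel×d = (-12)·(14) − (-2)·(24) = -120
since m = R²·148 − (-120)²:  R² = (14400 + 10612) / 148 = 169
R = √169 = 13  ⇒  r_B = 13 − 8 = 5

rB=5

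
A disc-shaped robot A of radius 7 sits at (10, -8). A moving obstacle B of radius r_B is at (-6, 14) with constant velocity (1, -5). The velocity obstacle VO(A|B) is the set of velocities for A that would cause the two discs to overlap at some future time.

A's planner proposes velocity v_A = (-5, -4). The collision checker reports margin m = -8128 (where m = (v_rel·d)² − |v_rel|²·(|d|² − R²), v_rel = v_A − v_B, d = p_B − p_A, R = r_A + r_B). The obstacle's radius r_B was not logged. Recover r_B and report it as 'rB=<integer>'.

m = -8128
d = (-16, 22);  v_rel = (-6, 1),  |v_rel|² = 37
v_rel×d = (-6)·(22) − (1)·(-16) = -116
since m = R²·37 − (-116)²:  R² = (13456 + -8128) / 37 = 144
R = √144 = 12  ⇒  r_B = 12 − 7 = 5

rB=5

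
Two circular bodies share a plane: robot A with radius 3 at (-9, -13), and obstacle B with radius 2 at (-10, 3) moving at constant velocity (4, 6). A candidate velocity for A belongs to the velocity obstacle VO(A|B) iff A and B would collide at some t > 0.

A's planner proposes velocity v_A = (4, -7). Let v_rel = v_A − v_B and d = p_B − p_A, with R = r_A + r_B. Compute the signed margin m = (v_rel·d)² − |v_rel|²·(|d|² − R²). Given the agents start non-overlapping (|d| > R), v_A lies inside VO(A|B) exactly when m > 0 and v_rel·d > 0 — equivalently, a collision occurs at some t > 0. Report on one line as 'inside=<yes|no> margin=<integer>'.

d = (-1, 16),  |d|² = 257;  R = 3+2 = 5,  c = 257−5² = 232
v_rel = (0, -13),  |v_rel|² = 169;  v_rel·d = (0)·(-1) + (-13)·(16) = -208
169·t² + 416·t + 232 = 0  ⇒  m = (-208)² − 169·232 = 4056
m = 4056 > 0,  v_rel·d = -208 < 0  ⇒  outside

inside=no margin=4056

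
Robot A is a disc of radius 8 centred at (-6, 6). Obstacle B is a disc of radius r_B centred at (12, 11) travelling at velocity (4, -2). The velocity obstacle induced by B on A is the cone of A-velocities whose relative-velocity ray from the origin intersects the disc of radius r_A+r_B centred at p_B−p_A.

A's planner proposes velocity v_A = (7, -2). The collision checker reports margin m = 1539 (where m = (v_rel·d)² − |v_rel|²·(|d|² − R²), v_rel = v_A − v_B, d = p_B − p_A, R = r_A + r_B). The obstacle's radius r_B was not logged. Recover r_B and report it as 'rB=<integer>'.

m = 1539
d = (18, 5);  v_rel = (3, 0),  |v_rel|² = 9
v_rel×d = (3)·(5) − (0)·(18) = 15
since m = R²·9 − 15²:  R² = (225 + 1539) / 9 = 196
R = √196 = 14  ⇒  r_B = 14 − 8 = 6

rB=6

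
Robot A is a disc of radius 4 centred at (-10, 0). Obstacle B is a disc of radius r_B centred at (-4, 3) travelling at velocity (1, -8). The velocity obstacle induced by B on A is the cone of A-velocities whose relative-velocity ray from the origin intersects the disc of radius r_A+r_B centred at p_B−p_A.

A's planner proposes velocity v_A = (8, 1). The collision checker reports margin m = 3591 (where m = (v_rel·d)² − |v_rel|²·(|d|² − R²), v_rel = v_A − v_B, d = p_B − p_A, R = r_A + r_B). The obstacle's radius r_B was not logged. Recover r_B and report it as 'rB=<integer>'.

m = 3591
d = (6, 3);  v_rel = (7, 9),  |v_rel|² = 130
v_rel×d = (7)·(3) − (9)·(6) = -33
since m = R²·130 − (-33)²:  R² = (1089 + 3591) / 130 = 36
R = √36 = 6  ⇒  r_B = 6 − 4 = 2

rB=2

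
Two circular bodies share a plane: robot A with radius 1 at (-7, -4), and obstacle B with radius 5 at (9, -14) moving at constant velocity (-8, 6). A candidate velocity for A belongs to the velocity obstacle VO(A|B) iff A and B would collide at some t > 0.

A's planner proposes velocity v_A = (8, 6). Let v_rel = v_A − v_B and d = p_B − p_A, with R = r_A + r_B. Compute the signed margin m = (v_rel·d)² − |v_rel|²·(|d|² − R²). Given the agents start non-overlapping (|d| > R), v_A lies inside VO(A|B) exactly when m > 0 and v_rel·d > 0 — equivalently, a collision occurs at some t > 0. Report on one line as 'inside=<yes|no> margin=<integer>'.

d = (16, -10),  |d|² = 356;  R = 1+5 = 6,  c = 356−6² = 320
v_rel = (16, 0),  |v_rel|² = 256;  v_rel·d = (16)·(16) + (0)·(-10) = 256
256·t² − 512·t + 320 = 0  ⇒  m = 256² − 256·320 = -16384
m = -16384 < 0,  v_rel·d = 256 > 0  ⇒  outside

inside=no margin=-16384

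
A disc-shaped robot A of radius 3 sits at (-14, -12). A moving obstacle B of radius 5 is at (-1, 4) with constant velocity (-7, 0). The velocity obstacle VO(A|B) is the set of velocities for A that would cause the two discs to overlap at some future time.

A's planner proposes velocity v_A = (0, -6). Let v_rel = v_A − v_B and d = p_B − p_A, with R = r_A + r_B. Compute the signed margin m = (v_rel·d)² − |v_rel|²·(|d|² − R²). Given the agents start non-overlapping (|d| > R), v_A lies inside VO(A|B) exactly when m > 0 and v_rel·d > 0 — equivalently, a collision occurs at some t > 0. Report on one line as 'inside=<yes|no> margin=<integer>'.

d = (13, 16),  |d|² = 425;  R = 3+5 = 8,  c = 425−8² = 361
v_rel = (7, -6),  |v_rel|² = 85;  v_rel·d = (7)·(13) + (-6)·(16) = -5
85·t² + 10·t + 361 = 0  ⇒  m = (-5)² − 85·361 = -30660
m = -30660 < 0,  v_rel·d = -5 < 0  ⇒  outside

inside=no margin=-30660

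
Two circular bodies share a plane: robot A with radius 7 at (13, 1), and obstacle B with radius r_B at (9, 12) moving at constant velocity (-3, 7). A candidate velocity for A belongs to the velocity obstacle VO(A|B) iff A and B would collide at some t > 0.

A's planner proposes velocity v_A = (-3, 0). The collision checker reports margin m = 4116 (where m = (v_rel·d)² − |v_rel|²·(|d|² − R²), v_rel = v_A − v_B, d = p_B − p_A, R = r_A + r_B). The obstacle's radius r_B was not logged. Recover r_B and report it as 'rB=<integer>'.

m = 4116
d = (-4, 11);  v_rel = (0, -7),  |v_rel|² = 49
v_rel×d = (0)·(11) − (-7)·(-4) = -28
since m = R²·49 − (-28)²:  R² = (784 + 4116) / 49 = 100
R = √100 = 10  ⇒  r_B = 10 − 7 = 3

rB=3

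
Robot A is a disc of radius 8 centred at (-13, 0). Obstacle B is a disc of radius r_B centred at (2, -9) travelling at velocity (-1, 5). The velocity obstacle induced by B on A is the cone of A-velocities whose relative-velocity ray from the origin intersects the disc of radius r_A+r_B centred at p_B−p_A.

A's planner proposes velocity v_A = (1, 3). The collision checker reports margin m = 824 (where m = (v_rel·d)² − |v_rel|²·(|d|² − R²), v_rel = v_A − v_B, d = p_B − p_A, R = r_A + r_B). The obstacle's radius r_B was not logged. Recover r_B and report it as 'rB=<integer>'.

m = 824
d = (15, -9);  v_rel = (2, -2),  |v_rel|² = 8
v_rel×d = (2)·(-9) − (-2)·(15) = 12
since m = R²·8 − 12²:  R² = (144 + 824) / 8 = 121
R = √121 = 11  ⇒  r_B = 11 − 8 = 3

rB=3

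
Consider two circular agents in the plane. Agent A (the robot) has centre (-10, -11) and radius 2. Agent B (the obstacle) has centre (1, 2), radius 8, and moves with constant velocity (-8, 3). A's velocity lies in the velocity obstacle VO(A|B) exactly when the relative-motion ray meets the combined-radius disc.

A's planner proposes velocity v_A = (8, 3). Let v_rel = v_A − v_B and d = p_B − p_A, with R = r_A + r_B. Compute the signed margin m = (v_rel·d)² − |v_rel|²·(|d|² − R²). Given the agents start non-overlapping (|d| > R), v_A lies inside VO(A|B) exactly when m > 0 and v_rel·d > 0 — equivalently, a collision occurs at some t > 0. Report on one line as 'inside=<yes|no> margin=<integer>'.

d = (11, 13),  |d|² = 290;  R = 2+8 = 10,  c = 290−10² = 190
v_rel = (16, 0),  |v_rel|² = 256;  v_rel·d = (16)·(11) + (0)·(13) = 176
256·t² − 352·t + 190 = 0  ⇒  m = 176² − 256·190 = -17664
m = -17664 < 0,  v_rel·d = 176 > 0  ⇒  outside

inside=no margin=-17664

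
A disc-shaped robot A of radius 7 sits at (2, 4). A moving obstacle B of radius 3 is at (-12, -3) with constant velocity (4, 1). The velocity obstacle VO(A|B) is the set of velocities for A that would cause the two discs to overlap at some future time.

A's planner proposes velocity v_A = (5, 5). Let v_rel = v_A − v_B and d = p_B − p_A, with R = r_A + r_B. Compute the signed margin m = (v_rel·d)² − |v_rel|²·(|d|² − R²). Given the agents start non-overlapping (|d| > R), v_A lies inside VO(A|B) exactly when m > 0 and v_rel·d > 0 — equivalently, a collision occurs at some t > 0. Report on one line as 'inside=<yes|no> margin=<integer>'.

d = (-14, -7),  |d|² = 245;  R = 7+3 = 10,  c = 245−10² = 145
v_rel = (1, 4),  |v_rel|² = 17;  v_rel·d = (1)·(-14) + (4)·(-7) = -42
17·t² + 84·t + 145 = 0  ⇒  m = (-42)² − 17·145 = -701
m = -701 < 0,  v_rel·d = -42 < 0  ⇒  outside

inside=no margin=-701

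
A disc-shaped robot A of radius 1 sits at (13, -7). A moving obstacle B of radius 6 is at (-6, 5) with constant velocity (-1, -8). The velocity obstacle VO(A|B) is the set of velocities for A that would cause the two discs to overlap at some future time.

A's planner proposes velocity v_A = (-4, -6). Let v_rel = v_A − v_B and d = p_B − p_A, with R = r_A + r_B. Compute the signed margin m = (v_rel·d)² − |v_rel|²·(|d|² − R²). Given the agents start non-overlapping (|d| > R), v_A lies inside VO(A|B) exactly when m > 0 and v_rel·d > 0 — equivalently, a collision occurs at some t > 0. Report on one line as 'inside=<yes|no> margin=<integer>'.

d = (-19, 12),  |d|² = 505;  R = 1+6 = 7,  c = 505−7² = 456
v_rel = (-3, 2),  |v_rel|² = 13;  v_rel·d = (-3)·(-19) + (2)·(12) = 81
13·t² − 162·t + 456 = 0  ⇒  m = 81² − 13·456 = 633
m = 633 > 0,  v_rel·d = 81 > 0  ⇒  inside

inside=yes margin=633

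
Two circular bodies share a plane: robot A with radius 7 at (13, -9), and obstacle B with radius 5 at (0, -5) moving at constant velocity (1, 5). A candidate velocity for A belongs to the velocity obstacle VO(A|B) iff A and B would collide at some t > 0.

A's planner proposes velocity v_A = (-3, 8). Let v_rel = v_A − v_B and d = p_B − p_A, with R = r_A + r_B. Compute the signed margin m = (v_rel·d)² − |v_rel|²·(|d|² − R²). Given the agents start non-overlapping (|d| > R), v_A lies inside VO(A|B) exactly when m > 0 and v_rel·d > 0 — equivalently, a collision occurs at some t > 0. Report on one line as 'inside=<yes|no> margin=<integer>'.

d = (-13, 4),  |d|² = 185;  R = 7+5 = 12,  c = 185−12² = 41
v_rel = (-4, 3),  |v_rel|² = 25;  v_rel·d = (-4)·(-13) + (3)·(4) = 64
25·t² − 128·t + 41 = 0  ⇒  m = 64² − 25·41 = 3071
m = 3071 > 0,  v_rel·d = 64 > 0  ⇒  inside

inside=yes margin=3071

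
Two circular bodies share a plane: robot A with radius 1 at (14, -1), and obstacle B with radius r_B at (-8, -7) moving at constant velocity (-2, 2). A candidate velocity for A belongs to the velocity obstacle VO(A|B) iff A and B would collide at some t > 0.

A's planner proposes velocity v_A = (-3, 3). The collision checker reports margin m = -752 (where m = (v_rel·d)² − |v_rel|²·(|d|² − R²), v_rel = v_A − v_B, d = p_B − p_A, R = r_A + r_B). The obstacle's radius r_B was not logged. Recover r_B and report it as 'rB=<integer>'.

m = -752
d = (-22, -6);  v_rel = (-1, 1),  |v_rel|² = 2
v_rel×d = (-1)·(-6) − (1)·(-22) = 28
since m = R²·2 − 28²:  R² = (784 + -752) / 2 = 16
R = √16 = 4  ⇒  r_B = 4 − 1 = 3

rB=3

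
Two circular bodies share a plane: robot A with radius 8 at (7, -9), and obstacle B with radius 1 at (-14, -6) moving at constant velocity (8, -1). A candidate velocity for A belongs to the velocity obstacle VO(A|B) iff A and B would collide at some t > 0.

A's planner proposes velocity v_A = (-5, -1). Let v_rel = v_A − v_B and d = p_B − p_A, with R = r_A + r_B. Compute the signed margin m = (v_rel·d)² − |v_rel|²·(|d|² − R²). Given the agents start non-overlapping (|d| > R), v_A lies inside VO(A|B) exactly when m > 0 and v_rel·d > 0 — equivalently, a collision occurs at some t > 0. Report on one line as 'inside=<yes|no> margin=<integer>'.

d = (-21, 3),  |d|² = 450;  R = 8+1 = 9,  c = 450−9² = 369
v_rel = (-13, 0),  |v_rel|² = 169;  v_rel·d = (-13)·(-21) + (0)·(3) = 273
169·t² − 546·t + 369 = 0  ⇒  m = 273² − 169·369 = 12168
m = 12168 > 0,  v_rel·d = 273 > 0  ⇒  inside

inside=yes margin=12168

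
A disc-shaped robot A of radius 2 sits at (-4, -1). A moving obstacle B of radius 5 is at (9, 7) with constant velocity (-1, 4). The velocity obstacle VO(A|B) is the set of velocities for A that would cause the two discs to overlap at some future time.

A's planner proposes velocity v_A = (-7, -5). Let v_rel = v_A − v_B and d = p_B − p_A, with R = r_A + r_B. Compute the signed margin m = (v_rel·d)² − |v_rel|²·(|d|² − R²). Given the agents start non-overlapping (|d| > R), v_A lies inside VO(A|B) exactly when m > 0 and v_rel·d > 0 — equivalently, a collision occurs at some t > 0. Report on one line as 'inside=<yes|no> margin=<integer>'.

d = (13, 8),  |d|² = 233;  R = 2+5 = 7,  c = 233−7² = 184
v_rel = (-6, -9),  |v_rel|² = 117;  v_rel·d = (-6)·(13) + (-9)·(8) = -150
117·t² + 300·t + 184 = 0  ⇒  m = (-150)² − 117·184 = 972
m = 972 > 0,  v_rel·d = -150 < 0  ⇒  outside

inside=no margin=972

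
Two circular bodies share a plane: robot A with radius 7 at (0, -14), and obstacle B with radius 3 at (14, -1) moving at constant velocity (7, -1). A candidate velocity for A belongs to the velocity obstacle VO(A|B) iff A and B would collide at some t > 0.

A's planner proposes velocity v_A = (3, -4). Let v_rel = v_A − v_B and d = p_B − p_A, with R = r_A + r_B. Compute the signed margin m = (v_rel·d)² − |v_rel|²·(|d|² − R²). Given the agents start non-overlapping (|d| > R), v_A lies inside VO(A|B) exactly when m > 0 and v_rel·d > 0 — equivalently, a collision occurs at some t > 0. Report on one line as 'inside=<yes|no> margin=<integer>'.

d = (14, 13),  |d|² = 365;  R = 7+3 = 10,  c = 365−10² = 265
v_rel = (-4, -3),  |v_rel|² = 25;  v_rel·d = (-4)·(14) + (-3)·(13) = -95
25·t² + 190·t + 265 = 0  ⇒  m = (-95)² − 25·265 = 2400
m = 2400 > 0,  v_rel·d = -95 < 0  ⇒  outside

inside=no margin=2400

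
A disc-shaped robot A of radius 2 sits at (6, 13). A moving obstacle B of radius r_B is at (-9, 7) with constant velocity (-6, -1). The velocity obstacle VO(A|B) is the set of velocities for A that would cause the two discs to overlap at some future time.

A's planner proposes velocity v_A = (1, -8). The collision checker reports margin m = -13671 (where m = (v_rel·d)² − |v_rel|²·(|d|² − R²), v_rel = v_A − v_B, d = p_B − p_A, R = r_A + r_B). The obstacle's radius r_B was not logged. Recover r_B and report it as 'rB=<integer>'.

m = -13671
d = (-15, -6);  v_rel = (7, -7),  |v_rel|² = 98
v_rel×d = (7)·(-6) − (-7)·(-15) = -147
since m = R²·98 − (-147)²:  R² = (21609 + -13671) / 98 = 81
R = √81 = 9  ⇒  r_B = 9 − 2 = 7

rB=7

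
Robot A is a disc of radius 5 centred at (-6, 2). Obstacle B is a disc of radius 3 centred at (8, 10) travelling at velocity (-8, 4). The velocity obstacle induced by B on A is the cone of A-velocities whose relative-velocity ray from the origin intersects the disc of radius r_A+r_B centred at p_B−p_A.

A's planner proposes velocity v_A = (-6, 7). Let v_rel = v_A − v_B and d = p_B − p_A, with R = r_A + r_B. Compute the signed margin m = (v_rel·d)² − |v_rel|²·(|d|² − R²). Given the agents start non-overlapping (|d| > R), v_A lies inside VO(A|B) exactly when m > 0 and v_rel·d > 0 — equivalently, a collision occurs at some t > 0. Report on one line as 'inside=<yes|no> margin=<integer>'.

d = (14, 8),  |d|² = 260;  R = 5+3 = 8,  c = 260−8² = 196
v_rel = (2, 3),  |v_rel|² = 13;  v_rel·d = (2)·(14) + (3)·(8) = 52
13·t² − 104·t + 196 = 0  ⇒  m = 52² − 13·196 = 156
m = 156 > 0,  v_rel·d = 52 > 0  ⇒  inside

inside=yes margin=156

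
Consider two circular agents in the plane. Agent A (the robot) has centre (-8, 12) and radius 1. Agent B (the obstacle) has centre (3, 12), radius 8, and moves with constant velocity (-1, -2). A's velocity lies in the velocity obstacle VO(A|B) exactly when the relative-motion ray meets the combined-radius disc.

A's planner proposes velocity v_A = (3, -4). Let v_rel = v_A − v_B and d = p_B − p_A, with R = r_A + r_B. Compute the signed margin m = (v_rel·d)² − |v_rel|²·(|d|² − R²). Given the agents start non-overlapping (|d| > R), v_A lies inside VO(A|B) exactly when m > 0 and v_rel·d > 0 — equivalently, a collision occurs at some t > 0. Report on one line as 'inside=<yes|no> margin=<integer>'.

d = (11, 0),  |d|² = 121;  R = 1+8 = 9,  c = 121−9² = 40
v_rel = (4, -2),  |v_rel|² = 20;  v_rel·d = (4)·(11) + (-2)·(0) = 44
20·t² − 88·t + 40 = 0  ⇒  m = 44² − 20·40 = 1136
m = 1136 > 0,  v_rel·d = 44 > 0  ⇒  inside

inside=yes margin=1136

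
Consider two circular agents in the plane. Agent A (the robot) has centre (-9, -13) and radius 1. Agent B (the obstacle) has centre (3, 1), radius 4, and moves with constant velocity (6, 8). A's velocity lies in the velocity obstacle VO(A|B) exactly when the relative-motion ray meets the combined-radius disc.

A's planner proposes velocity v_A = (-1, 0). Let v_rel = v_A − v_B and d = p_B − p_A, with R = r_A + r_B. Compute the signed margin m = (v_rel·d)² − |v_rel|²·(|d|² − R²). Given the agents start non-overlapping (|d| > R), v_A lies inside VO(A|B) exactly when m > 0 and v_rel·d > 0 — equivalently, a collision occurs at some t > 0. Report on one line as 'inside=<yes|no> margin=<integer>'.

d = (12, 14),  |d|² = 340;  R = 1+4 = 5,  c = 340−5² = 315
v_rel = (-7, -8),  |v_rel|² = 113;  v_rel·d = (-7)·(12) + (-8)·(14) = -196
113·t² + 392·t + 315 = 0  ⇒  m = (-196)² − 113·315 = 2821
m = 2821 > 0,  v_rel·d = -196 < 0  ⇒  outside

inside=no margin=2821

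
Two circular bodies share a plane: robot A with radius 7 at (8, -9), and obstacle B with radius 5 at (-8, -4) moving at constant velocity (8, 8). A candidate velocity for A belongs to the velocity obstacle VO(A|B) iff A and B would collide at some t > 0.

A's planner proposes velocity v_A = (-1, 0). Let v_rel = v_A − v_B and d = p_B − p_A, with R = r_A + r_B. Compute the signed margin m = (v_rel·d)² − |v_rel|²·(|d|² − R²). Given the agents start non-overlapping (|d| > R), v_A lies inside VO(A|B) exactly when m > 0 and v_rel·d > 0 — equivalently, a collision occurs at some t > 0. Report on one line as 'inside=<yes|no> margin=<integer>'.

d = (-16, 5),  |d|² = 281;  R = 7+5 = 12,  c = 281−12² = 137
v_rel = (-9, -8),  |v_rel|² = 145;  v_rel·d = (-9)·(-16) + (-8)·(5) = 104
145·t² − 208·t + 137 = 0  ⇒  m = 104² − 145·137 = -9049
m = -9049 < 0,  v_rel·d = 104 > 0  ⇒  outside

inside=no margin=-9049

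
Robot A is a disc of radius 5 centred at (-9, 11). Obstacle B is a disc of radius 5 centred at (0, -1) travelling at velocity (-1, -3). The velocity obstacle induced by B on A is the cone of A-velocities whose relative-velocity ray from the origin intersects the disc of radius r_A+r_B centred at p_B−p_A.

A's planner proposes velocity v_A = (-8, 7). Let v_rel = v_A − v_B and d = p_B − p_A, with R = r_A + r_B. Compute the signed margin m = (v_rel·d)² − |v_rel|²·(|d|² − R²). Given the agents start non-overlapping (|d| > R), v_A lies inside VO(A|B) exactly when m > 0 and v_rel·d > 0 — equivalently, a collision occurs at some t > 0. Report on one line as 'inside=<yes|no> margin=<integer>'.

d = (9, -12),  |d|² = 225;  R = 5+5 = 10,  c = 225−10² = 125
v_rel = (-7, 10),  |v_rel|² = 149;  v_rel·d = (-7)·(9) + (10)·(-12) = -183
149·t² + 366·t + 125 = 0  ⇒  m = (-183)² − 149·125 = 14864
m = 14864 > 0,  v_rel·d = -183 < 0  ⇒  outside

inside=no margin=14864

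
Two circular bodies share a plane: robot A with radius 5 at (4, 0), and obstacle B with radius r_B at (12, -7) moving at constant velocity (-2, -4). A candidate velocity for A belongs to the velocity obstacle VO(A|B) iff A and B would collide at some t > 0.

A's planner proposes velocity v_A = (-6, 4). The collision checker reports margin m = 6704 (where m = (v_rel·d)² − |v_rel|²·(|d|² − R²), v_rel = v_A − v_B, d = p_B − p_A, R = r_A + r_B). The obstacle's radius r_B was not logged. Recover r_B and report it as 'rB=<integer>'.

m = 6704
d = (8, -7);  v_rel = (-4, 8),  |v_rel|² = 80
v_rel×d = (-4)·(-7) − (8)·(8) = -36
since m = R²·80 − (-36)²:  R² = (1296 + 6704) / 80 = 100
R = √100 = 10  ⇒  r_B = 10 − 5 = 5

rB=5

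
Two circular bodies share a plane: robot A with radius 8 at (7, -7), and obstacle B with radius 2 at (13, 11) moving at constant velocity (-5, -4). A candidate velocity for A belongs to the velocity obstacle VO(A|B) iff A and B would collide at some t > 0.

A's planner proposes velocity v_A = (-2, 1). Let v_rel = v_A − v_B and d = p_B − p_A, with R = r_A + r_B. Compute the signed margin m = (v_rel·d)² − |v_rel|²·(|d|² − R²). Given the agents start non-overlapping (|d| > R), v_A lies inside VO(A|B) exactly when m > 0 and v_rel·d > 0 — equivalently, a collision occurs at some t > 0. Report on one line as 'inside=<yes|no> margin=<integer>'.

d = (6, 18),  |d|² = 360;  R = 8+2 = 10,  c = 360−10² = 260
v_rel = (3, 5),  |v_rel|² = 34;  v_rel·d = (3)·(6) + (5)·(18) = 108
34·t² − 216·t + 260 = 0  ⇒  m = 108² − 34·260 = 2824
m = 2824 > 0,  v_rel·d = 108 > 0  ⇒  inside

inside=yes margin=2824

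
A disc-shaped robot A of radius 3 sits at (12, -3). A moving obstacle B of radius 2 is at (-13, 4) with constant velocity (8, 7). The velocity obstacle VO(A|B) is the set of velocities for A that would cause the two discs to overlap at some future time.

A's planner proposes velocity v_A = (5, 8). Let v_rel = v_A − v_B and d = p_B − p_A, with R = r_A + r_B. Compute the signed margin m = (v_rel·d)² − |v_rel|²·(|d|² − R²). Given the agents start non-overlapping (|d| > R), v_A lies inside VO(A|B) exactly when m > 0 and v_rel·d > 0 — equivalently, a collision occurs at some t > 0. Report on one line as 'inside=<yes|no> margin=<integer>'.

d = (-25, 7),  |d|² = 674;  R = 3+2 = 5,  c = 674−5² = 649
v_rel = (-3, 1),  |v_rel|² = 10;  v_rel·d = (-3)·(-25) + (1)·(7) = 82
10·t² − 164·t + 649 = 0  ⇒  m = 82² − 10·649 = 234
m = 234 > 0,  v_rel·d = 82 > 0  ⇒  inside

inside=yes margin=234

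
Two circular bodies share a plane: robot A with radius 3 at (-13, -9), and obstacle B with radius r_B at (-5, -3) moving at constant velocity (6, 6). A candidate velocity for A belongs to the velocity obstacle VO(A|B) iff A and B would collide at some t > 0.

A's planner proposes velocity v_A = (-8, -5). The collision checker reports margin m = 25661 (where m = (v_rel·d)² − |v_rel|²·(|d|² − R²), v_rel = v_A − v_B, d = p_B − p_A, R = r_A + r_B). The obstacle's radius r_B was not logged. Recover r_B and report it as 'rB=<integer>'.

m = 25661
d = (8, 6);  v_rel = (-14, -11),  |v_rel|² = 317
v_rel×d = (-14)·(6) − (-11)·(8) = 4
since m = R²·317 − 4²:  R² = (16 + 25661) / 317 = 81
R = √81 = 9  ⇒  r_B = 9 − 3 = 6

rB=6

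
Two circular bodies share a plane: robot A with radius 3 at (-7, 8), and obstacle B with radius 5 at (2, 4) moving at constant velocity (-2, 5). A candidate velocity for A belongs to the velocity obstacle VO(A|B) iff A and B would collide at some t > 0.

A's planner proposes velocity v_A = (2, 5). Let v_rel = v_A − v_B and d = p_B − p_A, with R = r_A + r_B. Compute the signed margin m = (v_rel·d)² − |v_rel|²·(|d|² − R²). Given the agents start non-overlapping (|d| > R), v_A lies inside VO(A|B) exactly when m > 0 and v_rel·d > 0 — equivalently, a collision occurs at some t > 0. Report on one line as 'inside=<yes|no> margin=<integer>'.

d = (9, -4),  |d|² = 97;  R = 3+5 = 8,  c = 97−8² = 33
v_rel = (4, 0),  |v_rel|² = 16;  v_rel·d = (4)·(9) + (0)·(-4) = 36
16·t² − 72·t + 33 = 0  ⇒  m = 36² − 16·33 = 768
m = 768 > 0,  v_rel·d = 36 > 0  ⇒  inside

inside=yes margin=768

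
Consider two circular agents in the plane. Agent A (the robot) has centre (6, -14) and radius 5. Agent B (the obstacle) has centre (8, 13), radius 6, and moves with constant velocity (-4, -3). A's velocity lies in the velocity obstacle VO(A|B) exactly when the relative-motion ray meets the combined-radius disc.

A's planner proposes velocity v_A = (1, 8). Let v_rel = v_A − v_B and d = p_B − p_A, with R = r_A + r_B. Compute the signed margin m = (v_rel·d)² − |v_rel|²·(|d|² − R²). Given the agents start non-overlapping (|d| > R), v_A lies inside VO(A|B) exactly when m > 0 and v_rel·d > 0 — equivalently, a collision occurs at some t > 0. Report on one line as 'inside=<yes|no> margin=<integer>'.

d = (2, 27),  |d|² = 733;  R = 5+6 = 11,  c = 733−11² = 612
v_rel = (5, 11),  |v_rel|² = 146;  v_rel·d = (5)·(2) + (11)·(27) = 307
146·t² − 614·t + 612 = 0  ⇒  m = 307² − 146·612 = 4897
m = 4897 > 0,  v_rel·d = 307 > 0  ⇒  inside

inside=yes margin=4897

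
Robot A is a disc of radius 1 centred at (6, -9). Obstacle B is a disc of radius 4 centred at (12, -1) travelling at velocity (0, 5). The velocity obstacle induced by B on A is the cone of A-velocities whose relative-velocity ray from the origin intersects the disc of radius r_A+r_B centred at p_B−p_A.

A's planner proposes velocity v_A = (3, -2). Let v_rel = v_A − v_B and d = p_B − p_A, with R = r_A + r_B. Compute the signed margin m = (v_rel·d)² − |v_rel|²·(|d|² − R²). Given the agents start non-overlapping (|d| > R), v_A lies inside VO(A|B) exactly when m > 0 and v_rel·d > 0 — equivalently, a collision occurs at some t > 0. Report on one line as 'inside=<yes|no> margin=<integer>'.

d = (6, 8),  |d|² = 100;  R = 1+4 = 5,  c = 100−5² = 75
v_rel = (3, -7),  |v_rel|² = 58;  v_rel·d = (3)·(6) + (-7)·(8) = -38
58·t² + 76·t + 75 = 0  ⇒  m = (-38)² − 58·75 = -2906
m = -2906 < 0,  v_rel·d = -38 < 0  ⇒  outside

inside=no margin=-2906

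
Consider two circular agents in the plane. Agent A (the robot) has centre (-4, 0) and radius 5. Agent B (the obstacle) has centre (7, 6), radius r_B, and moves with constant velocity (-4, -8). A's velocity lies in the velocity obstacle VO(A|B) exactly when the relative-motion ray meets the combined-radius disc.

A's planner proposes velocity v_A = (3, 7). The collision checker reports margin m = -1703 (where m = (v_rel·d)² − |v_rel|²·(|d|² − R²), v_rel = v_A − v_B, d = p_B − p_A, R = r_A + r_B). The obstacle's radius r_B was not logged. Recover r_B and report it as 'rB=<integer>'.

m = -1703
d = (11, 6);  v_rel = (7, 15),  |v_rel|² = 274
v_rel×d = (7)·(6) − (15)·(11) = -123
since m = R²·274 − (-123)²:  R² = (15129 + -1703) / 274 = 49
R = √49 = 7  ⇒  r_B = 7 − 5 = 2

rB=2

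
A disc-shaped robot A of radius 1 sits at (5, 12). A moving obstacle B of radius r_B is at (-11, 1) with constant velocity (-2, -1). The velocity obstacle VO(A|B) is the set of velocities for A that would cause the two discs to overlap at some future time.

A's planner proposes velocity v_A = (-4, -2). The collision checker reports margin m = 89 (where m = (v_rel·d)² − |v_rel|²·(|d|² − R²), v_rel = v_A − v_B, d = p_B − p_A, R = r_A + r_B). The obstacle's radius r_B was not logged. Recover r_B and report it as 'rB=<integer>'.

m = 89
d = (-16, -11);  v_rel = (-2, -1),  |v_rel|² = 5
v_rel×d = (-2)·(-11) − (-1)·(-16) = 6
since m = R²·5 − 6²:  R² = (36 + 89) / 5 = 25
R = √25 = 5  ⇒  r_B = 5 − 1 = 4

rB=4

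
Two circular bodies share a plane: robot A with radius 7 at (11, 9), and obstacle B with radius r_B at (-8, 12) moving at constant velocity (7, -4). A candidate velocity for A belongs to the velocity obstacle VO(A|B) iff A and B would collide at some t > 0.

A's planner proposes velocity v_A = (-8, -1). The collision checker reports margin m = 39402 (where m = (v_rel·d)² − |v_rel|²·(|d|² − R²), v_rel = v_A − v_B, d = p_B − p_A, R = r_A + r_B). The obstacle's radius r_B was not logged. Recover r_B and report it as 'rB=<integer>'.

m = 39402
d = (-19, 3);  v_rel = (-15, 3),  |v_rel|² = 234
v_rel×d = (-15)·(3) − (3)·(-19) = 12
since m = R²·234 − 12²:  R² = (144 + 39402) / 234 = 169
R = √169 = 13  ⇒  r_B = 13 − 7 = 6

rB=6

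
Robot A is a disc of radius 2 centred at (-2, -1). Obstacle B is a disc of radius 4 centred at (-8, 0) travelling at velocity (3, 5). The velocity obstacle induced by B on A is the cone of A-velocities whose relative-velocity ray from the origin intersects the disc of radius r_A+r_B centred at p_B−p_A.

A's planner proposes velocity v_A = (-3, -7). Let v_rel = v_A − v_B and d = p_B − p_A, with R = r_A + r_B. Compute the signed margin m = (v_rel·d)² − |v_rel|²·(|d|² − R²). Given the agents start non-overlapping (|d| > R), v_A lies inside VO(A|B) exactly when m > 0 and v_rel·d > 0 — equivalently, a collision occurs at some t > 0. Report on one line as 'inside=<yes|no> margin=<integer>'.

d = (-6, 1),  |d|² = 37;  R = 2+4 = 6,  c = 37−6² = 1
v_rel = (-6, -12),  |v_rel|² = 180;  v_rel·d = (-6)·(-6) + (-12)·(1) = 24
180·t² − 48·t + 1 = 0  ⇒  m = 24² − 180·1 = 396
m = 396 > 0,  v_rel·d = 24 > 0  ⇒  inside

inside=yes margin=396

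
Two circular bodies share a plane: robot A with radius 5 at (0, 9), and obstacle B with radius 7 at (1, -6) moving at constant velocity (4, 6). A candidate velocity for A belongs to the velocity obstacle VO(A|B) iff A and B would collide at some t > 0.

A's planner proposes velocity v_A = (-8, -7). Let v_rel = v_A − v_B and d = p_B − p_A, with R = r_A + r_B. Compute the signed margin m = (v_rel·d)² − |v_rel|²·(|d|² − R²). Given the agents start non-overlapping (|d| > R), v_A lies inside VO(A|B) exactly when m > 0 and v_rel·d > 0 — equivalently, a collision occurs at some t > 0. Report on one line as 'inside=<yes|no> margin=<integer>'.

d = (1, -15),  |d|² = 226;  R = 5+7 = 12,  c = 226−12² = 82
v_rel = (-12, -13),  |v_rel|² = 313;  v_rel·d = (-12)·(1) + (-13)·(-15) = 183
313·t² − 366·t + 82 = 0  ⇒  m = 183² − 313·82 = 7823
m = 7823 > 0,  v_rel·d = 183 > 0  ⇒  inside

inside=yes margin=7823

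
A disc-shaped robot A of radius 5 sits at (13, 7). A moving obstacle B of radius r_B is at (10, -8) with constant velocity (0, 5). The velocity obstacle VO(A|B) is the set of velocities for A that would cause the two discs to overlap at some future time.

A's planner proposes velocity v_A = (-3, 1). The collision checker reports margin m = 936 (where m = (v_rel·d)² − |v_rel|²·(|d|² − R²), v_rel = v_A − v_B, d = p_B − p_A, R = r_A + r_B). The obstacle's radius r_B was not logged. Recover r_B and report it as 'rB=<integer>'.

m = 936
d = (-3, -15);  v_rel = (-3, -4),  |v_rel|² = 25
v_rel×d = (-3)·(-15) − (-4)·(-3) = 33
since m = R²·25 − 33²:  R² = (1089 + 936) / 25 = 81
R = √81 = 9  ⇒  r_B = 9 − 5 = 4

rB=4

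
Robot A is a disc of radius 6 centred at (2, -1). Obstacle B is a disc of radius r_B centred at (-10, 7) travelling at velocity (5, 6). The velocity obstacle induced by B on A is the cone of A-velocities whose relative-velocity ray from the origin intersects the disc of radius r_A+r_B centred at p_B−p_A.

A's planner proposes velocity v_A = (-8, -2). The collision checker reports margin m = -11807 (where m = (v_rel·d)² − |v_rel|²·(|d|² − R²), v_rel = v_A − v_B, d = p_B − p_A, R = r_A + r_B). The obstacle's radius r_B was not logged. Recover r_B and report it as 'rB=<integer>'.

m = -11807
d = (-12, 8);  v_rel = (-13, -8),  |v_rel|² = 233
v_rel×d = (-13)·(8) − (-8)·(-12) = -200
since m = R²·233 − (-200)²:  R² = (40000 + -11807) / 233 = 121
R = √121 = 11  ⇒  r_B = 11 − 6 = 5

rB=5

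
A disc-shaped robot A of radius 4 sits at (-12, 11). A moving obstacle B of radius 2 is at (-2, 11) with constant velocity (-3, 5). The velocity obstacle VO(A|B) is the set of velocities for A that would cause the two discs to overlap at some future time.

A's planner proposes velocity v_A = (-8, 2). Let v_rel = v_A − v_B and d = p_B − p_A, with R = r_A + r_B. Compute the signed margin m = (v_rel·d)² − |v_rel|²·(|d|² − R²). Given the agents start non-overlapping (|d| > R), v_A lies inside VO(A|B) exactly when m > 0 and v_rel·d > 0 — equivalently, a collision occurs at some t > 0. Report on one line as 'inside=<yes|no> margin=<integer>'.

d = (10, 0),  |d|² = 100;  R = 4+2 = 6,  c = 100−6² = 64
v_rel = (-5, -3),  |v_rel|² = 34;  v_rel·d = (-5)·(10) + (-3)·(0) = -50
34·t² + 100·t + 64 = 0  ⇒  m = (-50)² − 34·64 = 324
m = 324 > 0,  v_rel·d = -50 < 0  ⇒  outside

inside=no margin=324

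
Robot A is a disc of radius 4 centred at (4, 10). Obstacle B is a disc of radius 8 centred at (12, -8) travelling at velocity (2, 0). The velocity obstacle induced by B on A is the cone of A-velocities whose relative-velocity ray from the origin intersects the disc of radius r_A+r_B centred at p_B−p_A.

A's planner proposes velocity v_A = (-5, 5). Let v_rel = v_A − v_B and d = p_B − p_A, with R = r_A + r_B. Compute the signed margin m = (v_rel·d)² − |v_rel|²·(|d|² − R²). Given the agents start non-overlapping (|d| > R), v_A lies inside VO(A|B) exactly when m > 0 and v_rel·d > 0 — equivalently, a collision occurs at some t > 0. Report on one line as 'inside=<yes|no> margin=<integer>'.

d = (8, -18),  |d|² = 388;  R = 4+8 = 12,  c = 388−12² = 244
v_rel = (-7, 5),  |v_rel|² = 74;  v_rel·d = (-7)·(8) + (5)·(-18) = -146
74·t² + 292·t + 244 = 0  ⇒  m = (-146)² − 74·244 = 3260
m = 3260 > 0,  v_rel·d = -146 < 0  ⇒  outside

inside=no margin=3260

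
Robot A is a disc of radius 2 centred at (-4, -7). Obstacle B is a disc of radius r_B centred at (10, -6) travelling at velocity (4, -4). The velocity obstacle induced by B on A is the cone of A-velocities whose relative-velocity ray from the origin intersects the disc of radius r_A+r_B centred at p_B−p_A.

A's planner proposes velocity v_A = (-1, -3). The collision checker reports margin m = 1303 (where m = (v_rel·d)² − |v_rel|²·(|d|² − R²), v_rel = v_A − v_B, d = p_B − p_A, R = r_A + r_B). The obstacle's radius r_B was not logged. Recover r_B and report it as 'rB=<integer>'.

m = 1303
d = (14, 1);  v_rel = (-5, 1),  |v_rel|² = 26
v_rel×d = (-5)·(1) − (1)·(14) = -19
since m = R²·26 − (-19)²:  R² = (361 + 1303) / 26 = 64
R = √64 = 8  ⇒  r_B = 8 − 2 = 6

rB=6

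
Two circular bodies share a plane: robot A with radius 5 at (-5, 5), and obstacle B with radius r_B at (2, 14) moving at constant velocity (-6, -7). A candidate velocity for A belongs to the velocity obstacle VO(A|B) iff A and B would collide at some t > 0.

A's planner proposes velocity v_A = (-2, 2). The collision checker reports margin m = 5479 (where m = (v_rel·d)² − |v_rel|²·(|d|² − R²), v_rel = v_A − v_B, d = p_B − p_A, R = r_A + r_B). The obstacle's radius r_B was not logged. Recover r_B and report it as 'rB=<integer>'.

m = 5479
d = (7, 9);  v_rel = (4, 9),  |v_rel|² = 97
v_rel×d = (4)·(9) − (9)·(7) = -27
since m = R²·97 − (-27)²:  R² = (729 + 5479) / 97 = 64
R = √64 = 8  ⇒  r_B = 8 − 5 = 3

rB=3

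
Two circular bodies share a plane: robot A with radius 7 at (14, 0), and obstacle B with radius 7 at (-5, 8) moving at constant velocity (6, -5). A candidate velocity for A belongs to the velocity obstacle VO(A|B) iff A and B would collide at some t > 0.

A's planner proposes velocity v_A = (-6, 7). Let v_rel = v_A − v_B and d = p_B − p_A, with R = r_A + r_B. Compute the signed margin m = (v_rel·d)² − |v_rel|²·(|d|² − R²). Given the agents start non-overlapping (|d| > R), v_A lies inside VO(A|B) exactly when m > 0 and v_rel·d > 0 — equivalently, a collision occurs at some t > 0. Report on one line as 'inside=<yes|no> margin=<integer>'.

d = (-19, 8),  |d|² = 425;  R = 7+7 = 14,  c = 425−14² = 229
v_rel = (-12, 12),  |v_rel|² = 288;  v_rel·d = (-12)·(-19) + (12)·(8) = 324
288·t² − 648·t + 229 = 0  ⇒  m = 324² − 288·229 = 39024
m = 39024 > 0,  v_rel·d = 324 > 0  ⇒  inside

inside=yes margin=39024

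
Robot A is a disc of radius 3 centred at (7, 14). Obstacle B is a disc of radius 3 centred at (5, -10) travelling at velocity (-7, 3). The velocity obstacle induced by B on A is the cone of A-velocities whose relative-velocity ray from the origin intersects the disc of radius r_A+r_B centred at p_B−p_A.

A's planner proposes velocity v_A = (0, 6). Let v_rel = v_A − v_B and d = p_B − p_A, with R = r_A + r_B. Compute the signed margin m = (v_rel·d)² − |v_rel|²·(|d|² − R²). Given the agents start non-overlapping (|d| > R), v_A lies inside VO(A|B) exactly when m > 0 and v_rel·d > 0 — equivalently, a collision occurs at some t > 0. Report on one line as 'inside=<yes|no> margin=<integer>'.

d = (-2, -24),  |d|² = 580;  R = 3+3 = 6,  c = 580−6² = 544
v_rel = (7, 3),  |v_rel|² = 58;  v_rel·d = (7)·(-2) + (3)·(-24) = -86
58·t² + 172·t + 544 = 0  ⇒  m = (-86)² − 58·544 = -24156
m = -24156 < 0,  v_rel·d = -86 < 0  ⇒  outside

inside=no margin=-24156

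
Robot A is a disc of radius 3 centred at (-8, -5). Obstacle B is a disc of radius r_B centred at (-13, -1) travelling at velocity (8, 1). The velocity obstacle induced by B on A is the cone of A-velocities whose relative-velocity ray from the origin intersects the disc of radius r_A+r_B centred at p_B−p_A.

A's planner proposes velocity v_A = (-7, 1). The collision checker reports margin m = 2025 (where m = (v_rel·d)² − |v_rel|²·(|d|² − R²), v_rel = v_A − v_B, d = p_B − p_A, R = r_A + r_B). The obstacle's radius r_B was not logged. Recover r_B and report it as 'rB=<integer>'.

m = 2025
d = (-5, 4);  v_rel = (-15, 0),  |v_rel|² = 225
v_rel×d = (-15)·(4) − (0)·(-5) = -60
since m = R²·225 − (-60)²:  R² = (3600 + 2025) / 225 = 25
R = √25 = 5  ⇒  r_B = 5 − 3 = 2

rB=2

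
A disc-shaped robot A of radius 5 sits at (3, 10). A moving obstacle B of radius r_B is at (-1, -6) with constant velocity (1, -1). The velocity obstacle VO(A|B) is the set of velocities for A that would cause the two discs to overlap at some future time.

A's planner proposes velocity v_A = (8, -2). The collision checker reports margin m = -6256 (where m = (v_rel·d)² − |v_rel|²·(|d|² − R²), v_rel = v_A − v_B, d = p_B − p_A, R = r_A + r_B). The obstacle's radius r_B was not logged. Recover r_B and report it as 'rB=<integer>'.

m = -6256
d = (-4, -16);  v_rel = (7, -1),  |v_rel|² = 50
v_rel×d = (7)·(-16) − (-1)·(-4) = -116
since m = R²·50 − (-116)²:  R² = (13456 + -6256) / 50 = 144
R = √144 = 12  ⇒  r_B = 12 − 5 = 7

rB=7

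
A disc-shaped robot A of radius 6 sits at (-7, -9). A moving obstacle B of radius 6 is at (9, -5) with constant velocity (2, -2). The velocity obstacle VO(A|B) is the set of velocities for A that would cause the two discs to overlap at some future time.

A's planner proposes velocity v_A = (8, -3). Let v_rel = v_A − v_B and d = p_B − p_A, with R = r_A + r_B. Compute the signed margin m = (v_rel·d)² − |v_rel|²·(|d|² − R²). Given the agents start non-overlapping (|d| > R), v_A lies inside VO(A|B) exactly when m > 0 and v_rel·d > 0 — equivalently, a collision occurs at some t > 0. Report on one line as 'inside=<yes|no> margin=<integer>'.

d = (16, 4),  |d|² = 272;  R = 6+6 = 12,  c = 272−12² = 128
v_rel = (6, -1),  |v_rel|² = 37;  v_rel·d = (6)·(16) + (-1)·(4) = 92
37·t² − 184·t + 128 = 0  ⇒  m = 92² − 37·128 = 3728
m = 3728 > 0,  v_rel·d = 92 > 0  ⇒  inside

inside=yes margin=3728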